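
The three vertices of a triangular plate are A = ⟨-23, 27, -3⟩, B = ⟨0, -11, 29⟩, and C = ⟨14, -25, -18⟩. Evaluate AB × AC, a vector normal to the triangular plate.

(2234, 1529, 210)

AB = (23, -38, 32)
AC = (37, -52, -15)
i: (-38)·(-15) - 32·(-52) = 570 - (-1664) = 2234
j: 32·37 - 23·(-15) = 1184 - (-345) = 1529
k: 23·(-52) - (-38)·37 = -1196 - (-1406) = 210
AB × AC = (2234, 1529, 210)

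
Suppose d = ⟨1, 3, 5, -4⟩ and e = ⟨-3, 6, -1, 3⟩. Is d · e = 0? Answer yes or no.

no

d · e = 1·(-3) + 3·6 + 5·(-1) + (-4)·3 = -3 + 18 - 5 - 12 = -2
Nonzero, so the vectors are not orthogonal.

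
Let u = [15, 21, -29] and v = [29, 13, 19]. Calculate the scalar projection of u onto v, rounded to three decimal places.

u · v = 15·29 + 21·13 + (-29)·19 = 435 + 273 - 551 = 157
|v| = √(841 + 169 + 361) = √1371 ≈ 37.0270
comp_v u = 157 / √1371 ≈ 4.240

4.240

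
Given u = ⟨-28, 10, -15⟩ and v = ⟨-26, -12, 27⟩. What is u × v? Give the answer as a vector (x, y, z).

i: 10·27 - (-15)·(-12) = 270 - 180 = 90
j: (-15)·(-26) - (-28)·27 = 390 - (-756) = 1146
k: (-28)·(-12) - 10·(-26) = 336 - (-260) = 596
u × v = (90, 1146, 596)

(90, 1146, 596)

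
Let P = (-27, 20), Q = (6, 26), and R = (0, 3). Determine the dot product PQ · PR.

PQ = Q − P = (33, 6)
PR = R − P = (27, -17)
PQ · PR = 33·27 + 6·(-17) = 891 - 102 = 789

789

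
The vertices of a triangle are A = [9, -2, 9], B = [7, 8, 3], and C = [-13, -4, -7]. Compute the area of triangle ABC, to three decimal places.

AB = (-2, 10, -6),  AC = (-22, -2, -16)
i: 10·(-16) - (-6)·(-2) = -160 - 12 = -172
j: (-6)·(-22) - (-2)·(-16) = 132 - 32 = 100
k: (-2)·(-2) - 10·(-22) = 4 - (-220) = 224
AB × AC = (-172, 100, 224)
|AB × AC| = √89760 ≈ 299.5997
area = ½ · 299.5997 ≈ 149.800

149.800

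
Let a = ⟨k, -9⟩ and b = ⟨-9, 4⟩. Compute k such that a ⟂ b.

a · b = k·(-9) + (-9)·4 = -36 - 9k
Set equal to 0: -9k = 36, so k = -4.

-4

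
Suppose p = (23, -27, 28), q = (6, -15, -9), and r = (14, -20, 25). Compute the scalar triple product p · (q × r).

-2793

q × r:
i: (-15)·25 - (-9)·(-20) = -375 - 180 = -555
j: (-9)·14 - 6·25 = -126 - 150 = -276
k: 6·(-20) - (-15)·14 = -120 - (-210) = 90
q × r = (-555, -276, 90)
p · (q × r) = 23·(-555) + (-27)·(-276) + 28·90 = -12765 + 7452 + 2520 = -2793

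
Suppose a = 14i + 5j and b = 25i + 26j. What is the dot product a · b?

a · b = 14·25 + 5·26 = 350 + 130 = 480

480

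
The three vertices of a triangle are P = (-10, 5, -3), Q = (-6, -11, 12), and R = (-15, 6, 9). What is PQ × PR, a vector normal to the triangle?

PQ = (4, -16, 15)
PR = (-5, 1, 12)
i: (-16)·12 - 15·1 = -192 - 15 = -207
j: 15·(-5) - 4·12 = -75 - 48 = -123
k: 4·1 - (-16)·(-5) = 4 - 80 = -76
PQ × PR = (-207, -123, -76)

(-207, -123, -76)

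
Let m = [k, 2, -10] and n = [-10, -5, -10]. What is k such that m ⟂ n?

9

m · n = k·(-10) + 2·(-5) + (-10)·(-10) = 90 - 10k
Set equal to 0: -10k = -90, so k = 9.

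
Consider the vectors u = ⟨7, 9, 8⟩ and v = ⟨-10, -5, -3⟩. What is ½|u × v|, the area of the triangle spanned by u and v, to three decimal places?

40.850

i: 9·(-3) - 8·(-5) = -27 - (-40) = 13
j: 8·(-10) - 7·(-3) = -80 - (-21) = -59
k: 7·(-5) - 9·(-10) = -35 - (-90) = 55
u × v = (13, -59, 55)
|u × v| = √(13² + (-59)² + 55²) = √6675 ≈ 81.7007
area = ½ · 81.7007 ≈ 40.850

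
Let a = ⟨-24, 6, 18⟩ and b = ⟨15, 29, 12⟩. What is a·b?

30

a · b = (-24)·15 + 6·29 + 18·12 = -360 + 174 + 216 = 30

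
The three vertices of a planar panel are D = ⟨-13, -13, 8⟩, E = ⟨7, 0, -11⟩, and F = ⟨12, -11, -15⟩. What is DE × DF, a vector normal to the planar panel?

DE = (20, 13, -19)
DF = (25, 2, -23)
i: 13·(-23) - (-19)·2 = -299 - (-38) = -261
j: (-19)·25 - 20·(-23) = -475 - (-460) = -15
k: 20·2 - 13·25 = 40 - 325 = -285
DE × DF = (-261, -15, -285)

(-261, -15, -285)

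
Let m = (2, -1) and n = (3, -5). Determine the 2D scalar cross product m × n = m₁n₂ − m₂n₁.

2·(-5) - (-1)·3 = -10 - (-3) = -7

-7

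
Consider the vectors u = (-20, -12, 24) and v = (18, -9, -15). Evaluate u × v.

(396, 132, 396)

i: (-12)·(-15) - 24·(-9) = 180 - (-216) = 396
j: 24·18 - (-20)·(-15) = 432 - 300 = 132
k: (-20)·(-9) - (-12)·18 = 180 - (-216) = 396
u × v = (396, 132, 396)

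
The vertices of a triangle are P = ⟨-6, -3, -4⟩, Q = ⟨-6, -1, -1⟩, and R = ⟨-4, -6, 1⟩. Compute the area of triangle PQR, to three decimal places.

PQ = (0, 2, 3),  PR = (2, -3, 5)
i: 2·5 - 3·(-3) = 10 - (-9) = 19
j: 3·2 - 0·5 = 6 - 0 = 6
k: 0·(-3) - 2·2 = 0 - 4 = -4
PQ × PR = (19, 6, -4)
|PQ × PR| = √413 ≈ 20.3224
area = ½ · 20.3224 ≈ 10.161

10.161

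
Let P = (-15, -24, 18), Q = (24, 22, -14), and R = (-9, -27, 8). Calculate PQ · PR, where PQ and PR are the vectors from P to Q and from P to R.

PQ = Q − P = (39, 46, -32)
PR = R − P = (6, -3, -10)
PQ · PR = 39·6 + 46·(-3) + (-32)·(-10) = 234 - 138 + 320 = 416

416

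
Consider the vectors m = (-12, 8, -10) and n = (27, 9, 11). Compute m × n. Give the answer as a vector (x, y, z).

(178, -138, -324)

i: 8·11 - (-10)·9 = 88 - (-90) = 178
j: (-10)·27 - (-12)·11 = -270 - (-132) = -138
k: (-12)·9 - 8·27 = -108 - 216 = -324
m × n = (178, -138, -324)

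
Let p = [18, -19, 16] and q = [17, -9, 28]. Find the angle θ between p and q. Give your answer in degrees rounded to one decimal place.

27.4

p · q = 18·17 + (-19)·(-9) + 16·28 = 306 + 171 + 448 = 925
|p|² = 324 + 361 + 256 = 941,  |p| = √941 ≈ 30.675723
|q|² = 289 + 81 + 784 = 1154,  |q| = √1154 ≈ 33.970576
cos θ = 925 / (30.675723 · 33.970576) ≈ 0.88765
θ = arccos(0.88765) ≈ 27.4°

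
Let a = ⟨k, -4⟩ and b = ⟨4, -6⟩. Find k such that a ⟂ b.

a · b = k·4 + (-4)·(-6) = 24 + 4k
Set equal to 0: 4k = -24, so k = -6.

-6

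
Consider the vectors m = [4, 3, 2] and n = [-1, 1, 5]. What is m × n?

i: 3·5 - 2·1 = 15 - 2 = 13
j: 2·(-1) - 4·5 = -2 - 20 = -22
k: 4·1 - 3·(-1) = 4 - (-3) = 7
m × n = (13, -22, 7)

(13, -22, 7)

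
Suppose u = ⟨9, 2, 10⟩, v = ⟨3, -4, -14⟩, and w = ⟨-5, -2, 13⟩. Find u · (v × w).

v × w:
i: (-4)·13 - (-14)·(-2) = -52 - 28 = -80
j: (-14)·(-5) - 3·13 = 70 - 39 = 31
k: 3·(-2) - (-4)·(-5) = -6 - 20 = -26
v × w = (-80, 31, -26)
u · (v × w) = 9·(-80) + 2·31 + 10·(-26) = -720 + 62 - 260 = -918

-918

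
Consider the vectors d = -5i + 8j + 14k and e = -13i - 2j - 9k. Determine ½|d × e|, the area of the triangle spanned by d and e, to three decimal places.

128.900

i: 8·(-9) - 14·(-2) = -72 - (-28) = -44
j: 14·(-13) - (-5)·(-9) = -182 - 45 = -227
k: (-5)·(-2) - 8·(-13) = 10 - (-104) = 114
d × e = (-44, -227, 114)
|d × e| = √((-44)² + (-227)² + 114²) = √66461 ≈ 257.8003
area = ½ · 257.8003 ≈ 128.900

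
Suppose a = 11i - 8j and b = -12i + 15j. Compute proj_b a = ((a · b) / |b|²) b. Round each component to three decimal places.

a · b = 11·(-12) + (-8)·15 = -132 - 120 = -252
|b|² = 144 + 225 = 369
proj_b a = (-252/369) · (-12, 15) ≈ (8.195, -10.244)

(8.195, -10.244)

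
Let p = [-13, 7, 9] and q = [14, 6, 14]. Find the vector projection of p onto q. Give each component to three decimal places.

(-0.458, -0.196, -0.458)

p · q = (-13)·14 + 7·6 + 9·14 = -182 + 42 + 126 = -14
|q|² = 196 + 36 + 196 = 428
proj_q p = (-14/428) · (14, 6, 14) ≈ (-0.458, -0.196, -0.458)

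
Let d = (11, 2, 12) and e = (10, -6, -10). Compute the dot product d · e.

d · e = 11·10 + 2·(-6) + 12·(-10) = 110 - 12 - 120 = -22

-22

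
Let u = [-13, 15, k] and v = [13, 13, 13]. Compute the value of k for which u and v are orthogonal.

-2

u · v = (-13)·13 + 15·13 + k·13 = 26 + 13k
Set equal to 0: 13k = -26, so k = -2.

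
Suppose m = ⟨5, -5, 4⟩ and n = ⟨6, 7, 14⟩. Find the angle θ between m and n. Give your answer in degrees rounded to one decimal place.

68.0

m · n = 5·6 + (-5)·7 + 4·14 = 30 - 35 + 56 = 51
|m|² = 25 + 25 + 16 = 66,  |m| = √66 ≈ 8.124038
|n|² = 36 + 49 + 196 = 281,  |n| = √281 ≈ 16.763055
cos θ = 51 / (8.124038 · 16.763055) ≈ 0.37449
θ = arccos(0.37449) ≈ 68.0°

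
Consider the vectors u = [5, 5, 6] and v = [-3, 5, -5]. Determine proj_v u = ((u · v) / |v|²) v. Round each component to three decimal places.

(1.017, -1.695, 1.695)

u · v = 5·(-3) + 5·5 + 6·(-5) = -15 + 25 - 30 = -20
|v|² = 9 + 25 + 25 = 59
proj_v u = (-20/59) · (-3, 5, -5) ≈ (1.017, -1.695, 1.695)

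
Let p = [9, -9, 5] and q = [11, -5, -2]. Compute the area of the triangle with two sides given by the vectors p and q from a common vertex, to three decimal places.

50.234

i: (-9)·(-2) - 5·(-5) = 18 - (-25) = 43
j: 5·11 - 9·(-2) = 55 - (-18) = 73
k: 9·(-5) - (-9)·11 = -45 - (-99) = 54
p × q = (43, 73, 54)
|p × q| = √(43² + 73² + 54²) = √10094 ≈ 100.4689
area = ½ · 100.4689 ≈ 50.234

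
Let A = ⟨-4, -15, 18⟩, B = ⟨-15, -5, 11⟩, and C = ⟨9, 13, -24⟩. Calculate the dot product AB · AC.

AB = B − A = (-11, 10, -7)
AC = C − A = (13, 28, -42)
AB · AC = (-11)·13 + 10·28 + (-7)·(-42) = -143 + 280 + 294 = 431

431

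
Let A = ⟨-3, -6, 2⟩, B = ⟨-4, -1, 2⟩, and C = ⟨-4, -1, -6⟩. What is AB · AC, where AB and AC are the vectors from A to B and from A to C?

26

AB = B − A = (-1, 5, 0)
AC = C − A = (-1, 5, -8)
AB · AC = (-1)·(-1) + 5·5 + 0·(-8) = 1 + 25 + 0 = 26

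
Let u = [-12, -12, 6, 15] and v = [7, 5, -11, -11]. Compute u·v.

-375

u · v = (-12)·7 + (-12)·5 + 6·(-11) + 15·(-11) = -84 - 60 - 66 - 165 = -375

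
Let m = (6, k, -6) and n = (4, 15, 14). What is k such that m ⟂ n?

m · n = 6·4 + k·15 + (-6)·14 = -60 + 15k
Set equal to 0: 15k = 60, so k = 4.

4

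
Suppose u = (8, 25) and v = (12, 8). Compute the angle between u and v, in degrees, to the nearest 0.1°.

38.6

u · v = 8·12 + 25·8 = 96 + 200 = 296
|u|² = 64 + 625 = 689,  |u| = √689 ≈ 26.248809
|v|² = 144 + 64 = 208,  |v| = √208 ≈ 14.422205
cos θ = 296 / (26.248809 · 14.422205) ≈ 0.78190
θ = arccos(0.78190) ≈ 38.6°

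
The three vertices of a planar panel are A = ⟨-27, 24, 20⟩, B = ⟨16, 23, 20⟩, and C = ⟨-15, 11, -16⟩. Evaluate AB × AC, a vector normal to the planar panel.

AB = (43, -1, 0)
AC = (12, -13, -36)
i: (-1)·(-36) - 0·(-13) = 36 - 0 = 36
j: 0·12 - 43·(-36) = 0 - (-1548) = 1548
k: 43·(-13) - (-1)·12 = -559 - (-12) = -547
AB × AC = (36, 1548, -547)

(36, 1548, -547)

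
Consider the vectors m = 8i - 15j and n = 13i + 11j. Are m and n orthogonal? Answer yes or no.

no

m · n = 8·13 + (-15)·11 = 104 - 165 = -61
Nonzero, so the vectors are not orthogonal.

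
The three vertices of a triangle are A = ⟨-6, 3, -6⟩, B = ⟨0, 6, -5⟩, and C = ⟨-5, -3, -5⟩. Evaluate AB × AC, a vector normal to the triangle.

AB = (6, 3, 1)
AC = (1, -6, 1)
i: 3·1 - 1·(-6) = 3 - (-6) = 9
j: 1·1 - 6·1 = 1 - 6 = -5
k: 6·(-6) - 3·1 = -36 - 3 = -39
AB × AC = (9, -5, -39)

(9, -5, -39)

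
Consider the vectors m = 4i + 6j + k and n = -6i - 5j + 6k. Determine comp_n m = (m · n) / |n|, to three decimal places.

-4.874

m · n = 4·(-6) + 6·(-5) + 1·6 = -24 - 30 + 6 = -48
|n| = √(36 + 25 + 36) = √97 ≈ 9.8489
comp_n m = -48 / √97 ≈ -4.874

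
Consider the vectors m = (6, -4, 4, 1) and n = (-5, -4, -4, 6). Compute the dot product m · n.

m · n = 6·(-5) + (-4)·(-4) + 4·(-4) + 1·6 = -30 + 16 - 16 + 6 = -24

-24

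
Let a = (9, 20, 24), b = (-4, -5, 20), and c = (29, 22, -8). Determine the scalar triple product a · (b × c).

b × c:
i: (-5)·(-8) - 20·22 = 40 - 440 = -400
j: 20·29 - (-4)·(-8) = 580 - 32 = 548
k: (-4)·22 - (-5)·29 = -88 - (-145) = 57
b × c = (-400, 548, 57)
a · (b × c) = 9·(-400) + 20·548 + 24·57 = -3600 + 10960 + 1368 = 8728

8728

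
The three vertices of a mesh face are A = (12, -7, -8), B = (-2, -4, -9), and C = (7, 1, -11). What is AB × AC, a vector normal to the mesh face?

(-1, -37, -97)

AB = (-14, 3, -1)
AC = (-5, 8, -3)
i: 3·(-3) - (-1)·8 = -9 - (-8) = -1
j: (-1)·(-5) - (-14)·(-3) = 5 - 42 = -37
k: (-14)·8 - 3·(-5) = -112 - (-15) = -97
AB × AC = (-1, -37, -97)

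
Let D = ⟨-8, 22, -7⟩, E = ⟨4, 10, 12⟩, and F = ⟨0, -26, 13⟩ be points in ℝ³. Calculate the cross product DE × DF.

DE = (12, -12, 19)
DF = (8, -48, 20)
i: (-12)·20 - 19·(-48) = -240 - (-912) = 672
j: 19·8 - 12·20 = 152 - 240 = -88
k: 12·(-48) - (-12)·8 = -576 - (-96) = -480
DE × DF = (672, -88, -480)

(672, -88, -480)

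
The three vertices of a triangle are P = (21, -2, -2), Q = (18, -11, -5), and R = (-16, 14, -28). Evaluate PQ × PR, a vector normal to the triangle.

PQ = (-3, -9, -3)
PR = (-37, 16, -26)
i: (-9)·(-26) - (-3)·16 = 234 - (-48) = 282
j: (-3)·(-37) - (-3)·(-26) = 111 - 78 = 33
k: (-3)·16 - (-9)·(-37) = -48 - 333 = -381
PQ × PR = (282, 33, -381)

(282, 33, -381)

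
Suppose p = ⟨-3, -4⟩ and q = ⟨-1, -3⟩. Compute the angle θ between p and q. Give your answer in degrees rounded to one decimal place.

p · q = (-3)·(-1) + (-4)·(-3) = 3 + 12 = 15
|p|² = 9 + 16 = 25,  |p| = √25 ≈ 5.000000
|q|² = 1 + 9 = 10,  |q| = √10 ≈ 3.162278
cos θ = 15 / (5.000000 · 3.162278) ≈ 0.94868
θ = arccos(0.94868) ≈ 18.4°

18.4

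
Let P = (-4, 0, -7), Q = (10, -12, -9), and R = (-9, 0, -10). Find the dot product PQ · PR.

PQ = Q − P = (14, -12, -2)
PR = R − P = (-5, 0, -3)
PQ · PR = 14·(-5) + (-12)·0 + (-2)·(-3) = -70 + 0 + 6 = -64

-64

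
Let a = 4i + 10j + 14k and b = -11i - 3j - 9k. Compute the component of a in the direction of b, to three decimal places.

-13.769

a · b = 4·(-11) + 10·(-3) + 14·(-9) = -44 - 30 - 126 = -200
|b| = √(121 + 9 + 81) = √211 ≈ 14.5258
comp_b a = -200 / √211 ≈ -13.769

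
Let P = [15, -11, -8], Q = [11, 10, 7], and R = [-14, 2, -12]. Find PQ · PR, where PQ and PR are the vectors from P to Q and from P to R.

PQ = Q − P = (-4, 21, 15)
PR = R − P = (-29, 13, -4)
PQ · PR = (-4)·(-29) + 21·13 + 15·(-4) = 116 + 273 - 60 = 329

329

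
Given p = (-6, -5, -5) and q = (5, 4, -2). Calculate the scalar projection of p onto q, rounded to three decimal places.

p · q = (-6)·5 + (-5)·4 + (-5)·(-2) = -30 - 20 + 10 = -40
|q| = √(25 + 16 + 4) = √45 ≈ 6.7082
comp_q p = -40 / √45 ≈ -5.963

-5.963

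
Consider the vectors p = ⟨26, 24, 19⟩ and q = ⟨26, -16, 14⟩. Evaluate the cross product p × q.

(640, 130, -1040)

i: 24·14 - 19·(-16) = 336 - (-304) = 640
j: 19·26 - 26·14 = 494 - 364 = 130
k: 26·(-16) - 24·26 = -416 - 624 = -1040
p × q = (640, 130, -1040)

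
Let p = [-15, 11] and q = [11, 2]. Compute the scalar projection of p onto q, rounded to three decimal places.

p · q = (-15)·11 + 11·2 = -165 + 22 = -143
|q| = √(121 + 4) = √125 ≈ 11.1803
comp_q p = -143 / √125 ≈ -12.790

-12.790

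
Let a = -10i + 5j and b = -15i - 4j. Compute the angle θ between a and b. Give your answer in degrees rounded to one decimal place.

a · b = (-10)·(-15) + 5·(-4) = 150 - 20 = 130
|a|² = 100 + 25 = 125,  |a| = √125 ≈ 11.180340
|b|² = 225 + 16 = 241,  |b| = √241 ≈ 15.524175
cos θ = 130 / (11.180340 · 15.524175) ≈ 0.74900
θ = arccos(0.74900) ≈ 41.5°

41.5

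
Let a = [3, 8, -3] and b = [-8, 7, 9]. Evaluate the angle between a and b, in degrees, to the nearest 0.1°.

87.7

a · b = 3·(-8) + 8·7 + (-3)·9 = -24 + 56 - 27 = 5
|a|² = 9 + 64 + 9 = 82,  |a| = √82 ≈ 9.055385
|b|² = 64 + 49 + 81 = 194,  |b| = √194 ≈ 13.928388
cos θ = 5 / (9.055385 · 13.928388) ≈ 0.03964
θ = arccos(0.03964) ≈ 87.7°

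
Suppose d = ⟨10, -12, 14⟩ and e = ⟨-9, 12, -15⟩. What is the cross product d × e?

i: (-12)·(-15) - 14·12 = 180 - 168 = 12
j: 14·(-9) - 10·(-15) = -126 - (-150) = 24
k: 10·12 - (-12)·(-9) = 120 - 108 = 12
d × e = (12, 24, 12)

(12, 24, 12)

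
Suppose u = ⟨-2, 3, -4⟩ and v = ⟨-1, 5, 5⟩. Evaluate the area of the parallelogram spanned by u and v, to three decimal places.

i: 3·5 - (-4)·5 = 15 - (-20) = 35
j: (-4)·(-1) - (-2)·5 = 4 - (-10) = 14
k: (-2)·5 - 3·(-1) = -10 - (-3) = -7
u × v = (35, 14, -7)
|u × v| = √(35² + 14² + (-7)²) = √1470 ≈ 38.3406

38.341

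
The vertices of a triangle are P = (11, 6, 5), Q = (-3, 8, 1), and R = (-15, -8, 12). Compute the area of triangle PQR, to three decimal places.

161.301

PQ = (-14, 2, -4),  PR = (-26, -14, 7)
i: 2·7 - (-4)·(-14) = 14 - 56 = -42
j: (-4)·(-26) - (-14)·7 = 104 - (-98) = 202
k: (-14)·(-14) - 2·(-26) = 196 - (-52) = 248
PQ × PR = (-42, 202, 248)
|PQ × PR| = √104072 ≈ 322.6019
area = ½ · 322.6019 ≈ 161.301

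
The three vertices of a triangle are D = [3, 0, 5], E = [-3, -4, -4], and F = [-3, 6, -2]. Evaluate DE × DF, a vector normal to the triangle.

(82, 12, -60)

DE = (-6, -4, -9)
DF = (-6, 6, -7)
i: (-4)·(-7) - (-9)·6 = 28 - (-54) = 82
j: (-9)·(-6) - (-6)·(-7) = 54 - 42 = 12
k: (-6)·6 - (-4)·(-6) = -36 - 24 = -60
DE × DF = (82, 12, -60)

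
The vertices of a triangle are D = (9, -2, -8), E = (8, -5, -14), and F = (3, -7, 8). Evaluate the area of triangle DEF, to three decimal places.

DE = (-1, -3, -6),  DF = (-6, -5, 16)
i: (-3)·16 - (-6)·(-5) = -48 - 30 = -78
j: (-6)·(-6) - (-1)·16 = 36 - (-16) = 52
k: (-1)·(-5) - (-3)·(-6) = 5 - 18 = -13
DE × DF = (-78, 52, -13)
|DE × DF| = √8957 ≈ 94.6414
area = ½ · 94.6414 ≈ 47.321

47.321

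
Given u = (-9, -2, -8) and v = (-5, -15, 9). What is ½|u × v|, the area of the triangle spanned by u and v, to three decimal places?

i: (-2)·9 - (-8)·(-15) = -18 - 120 = -138
j: (-8)·(-5) - (-9)·9 = 40 - (-81) = 121
k: (-9)·(-15) - (-2)·(-5) = 135 - 10 = 125
u × v = (-138, 121, 125)
|u × v| = √((-138)² + 121² + 125²) = √49310 ≈ 222.0586
area = ½ · 222.0586 ≈ 111.029

111.029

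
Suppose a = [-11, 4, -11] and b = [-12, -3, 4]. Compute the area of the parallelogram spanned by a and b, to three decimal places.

194.489

i: 4·4 - (-11)·(-3) = 16 - 33 = -17
j: (-11)·(-12) - (-11)·4 = 132 - (-44) = 176
k: (-11)·(-3) - 4·(-12) = 33 - (-48) = 81
a × b = (-17, 176, 81)
|a × b| = √((-17)² + 176² + 81²) = √37826 ≈ 194.4891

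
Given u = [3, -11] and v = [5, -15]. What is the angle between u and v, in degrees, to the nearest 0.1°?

3.2

u · v = 3·5 + (-11)·(-15) = 15 + 165 = 180
|u|² = 9 + 121 = 130,  |u| = √130 ≈ 11.401754
|v|² = 25 + 225 = 250,  |v| = √250 ≈ 15.811388
cos θ = 180 / (11.401754 · 15.811388) ≈ 0.99846
θ = arccos(0.99846) ≈ 3.2°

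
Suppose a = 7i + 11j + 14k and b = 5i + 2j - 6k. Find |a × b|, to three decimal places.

151.858

i: 11·(-6) - 14·2 = -66 - 28 = -94
j: 14·5 - 7·(-6) = 70 - (-42) = 112
k: 7·2 - 11·5 = 14 - 55 = -41
a × b = (-94, 112, -41)
|a × b| = √((-94)² + 112² + (-41)²) = √23061 ≈ 151.8585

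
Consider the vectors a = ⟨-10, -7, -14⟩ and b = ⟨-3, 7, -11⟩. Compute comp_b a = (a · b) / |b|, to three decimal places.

a · b = (-10)·(-3) + (-7)·7 + (-14)·(-11) = 30 - 49 + 154 = 135
|b| = √(9 + 49 + 121) = √179 ≈ 13.3791
comp_b a = 135 / √179 ≈ 10.090

10.090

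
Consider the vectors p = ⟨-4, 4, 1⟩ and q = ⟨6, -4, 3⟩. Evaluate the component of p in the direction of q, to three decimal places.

p · q = (-4)·6 + 4·(-4) + 1·3 = -24 - 16 + 3 = -37
|q| = √(36 + 16 + 9) = √61 ≈ 7.8102
comp_q p = -37 / √61 ≈ -4.737

-4.737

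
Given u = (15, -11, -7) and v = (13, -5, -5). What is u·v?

285

u · v = 15·13 + (-11)·(-5) + (-7)·(-5) = 195 + 55 + 35 = 285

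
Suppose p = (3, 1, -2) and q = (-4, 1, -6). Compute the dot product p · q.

1

p · q = 3·(-4) + 1·1 + (-2)·(-6) = -12 + 1 + 12 = 1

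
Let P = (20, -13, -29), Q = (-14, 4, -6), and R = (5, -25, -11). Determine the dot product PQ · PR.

PQ = Q − P = (-34, 17, 23)
PR = R − P = (-15, -12, 18)
PQ · PR = (-34)·(-15) + 17·(-12) + 23·18 = 510 - 204 + 414 = 720

720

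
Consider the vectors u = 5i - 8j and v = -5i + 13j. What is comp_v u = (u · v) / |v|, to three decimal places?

-9.262

u · v = 5·(-5) + (-8)·13 = -25 - 104 = -129
|v| = √(25 + 169) = √194 ≈ 13.9284
comp_v u = -129 / √194 ≈ -9.262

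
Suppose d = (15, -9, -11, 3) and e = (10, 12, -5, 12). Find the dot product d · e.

d · e = 15·10 + (-9)·12 + (-11)·(-5) + 3·12 = 150 - 108 + 55 + 36 = 133

133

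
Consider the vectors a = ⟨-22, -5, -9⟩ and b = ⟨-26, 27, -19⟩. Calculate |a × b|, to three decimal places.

819.924

i: (-5)·(-19) - (-9)·27 = 95 - (-243) = 338
j: (-9)·(-26) - (-22)·(-19) = 234 - 418 = -184
k: (-22)·27 - (-5)·(-26) = -594 - 130 = -724
a × b = (338, -184, -724)
|a × b| = √(338² + (-184)² + (-724)²) = √672276 ≈ 819.9244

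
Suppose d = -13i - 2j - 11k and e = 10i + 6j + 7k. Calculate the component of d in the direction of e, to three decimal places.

d · e = (-13)·10 + (-2)·6 + (-11)·7 = -130 - 12 - 77 = -219
|e| = √(100 + 36 + 49) = √185 ≈ 13.6015
comp_e d = -219 / √185 ≈ -16.101

-16.101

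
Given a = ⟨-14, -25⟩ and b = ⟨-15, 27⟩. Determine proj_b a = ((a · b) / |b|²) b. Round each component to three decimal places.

a · b = (-14)·(-15) + (-25)·27 = 210 - 675 = -465
|b|² = 225 + 729 = 954
proj_b a = (-465/954) · (-15, 27) ≈ (7.311, -13.160)

(7.311, -13.160)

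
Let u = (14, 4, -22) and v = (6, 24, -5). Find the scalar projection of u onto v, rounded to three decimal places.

u · v = 14·6 + 4·24 + (-22)·(-5) = 84 + 96 + 110 = 290
|v| = √(36 + 576 + 25) = √637 ≈ 25.2389
comp_v u = 290 / √637 ≈ 11.490

11.490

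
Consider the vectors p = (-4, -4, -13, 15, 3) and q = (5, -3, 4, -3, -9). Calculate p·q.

-132

p · q = (-4)·5 + (-4)·(-3) + (-13)·4 + 15·(-3) + 3·(-9) = -20 + 12 - 52 - 45 - 27 = -132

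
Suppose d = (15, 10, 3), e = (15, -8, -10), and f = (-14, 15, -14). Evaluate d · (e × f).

e × f:
i: (-8)·(-14) - (-10)·15 = 112 - (-150) = 262
j: (-10)·(-14) - 15·(-14) = 140 - (-210) = 350
k: 15·15 - (-8)·(-14) = 225 - 112 = 113
e × f = (262, 350, 113)
d · (e × f) = 15·262 + 10·350 + 3·113 = 3930 + 3500 + 339 = 7769

7769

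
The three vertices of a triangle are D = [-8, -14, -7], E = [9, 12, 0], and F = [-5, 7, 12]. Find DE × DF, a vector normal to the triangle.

(347, -302, 279)

DE = (17, 26, 7)
DF = (3, 21, 19)
i: 26·19 - 7·21 = 494 - 147 = 347
j: 7·3 - 17·19 = 21 - 323 = -302
k: 17·21 - 26·3 = 357 - 78 = 279
DE × DF = (347, -302, 279)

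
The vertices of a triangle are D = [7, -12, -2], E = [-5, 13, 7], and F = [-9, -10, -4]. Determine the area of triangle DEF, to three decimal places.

208.701

DE = (-12, 25, 9),  DF = (-16, 2, -2)
i: 25·(-2) - 9·2 = -50 - 18 = -68
j: 9·(-16) - (-12)·(-2) = -144 - 24 = -168
k: (-12)·2 - 25·(-16) = -24 - (-400) = 376
DE × DF = (-68, -168, 376)
|DE × DF| = √174224 ≈ 417.4015
area = ½ · 417.4015 ≈ 208.701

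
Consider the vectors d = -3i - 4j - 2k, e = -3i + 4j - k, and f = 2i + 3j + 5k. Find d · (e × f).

e × f:
i: 4·5 - (-1)·3 = 20 - (-3) = 23
j: (-1)·2 - (-3)·5 = -2 - (-15) = 13
k: (-3)·3 - 4·2 = -9 - 8 = -17
e × f = (23, 13, -17)
d · (e × f) = (-3)·23 + (-4)·13 + (-2)·(-17) = -69 - 52 + 34 = -87

-87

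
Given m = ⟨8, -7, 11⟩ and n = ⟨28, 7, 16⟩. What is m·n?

m · n = 8·28 + (-7)·7 + 11·16 = 224 - 49 + 176 = 351

351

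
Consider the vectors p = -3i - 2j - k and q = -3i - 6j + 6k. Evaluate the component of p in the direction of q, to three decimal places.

1.667

p · q = (-3)·(-3) + (-2)·(-6) + (-1)·6 = 9 + 12 - 6 = 15
|q| = √(9 + 36 + 36) = √81 ≈ 9.0000
comp_q p = 15 / √81 ≈ 1.667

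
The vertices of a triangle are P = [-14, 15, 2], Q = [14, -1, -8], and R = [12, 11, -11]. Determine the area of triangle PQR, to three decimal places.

181.284

PQ = (28, -16, -10),  PR = (26, -4, -13)
i: (-16)·(-13) - (-10)·(-4) = 208 - 40 = 168
j: (-10)·26 - 28·(-13) = -260 - (-364) = 104
k: 28·(-4) - (-16)·26 = -112 - (-416) = 304
PQ × PR = (168, 104, 304)
|PQ × PR| = √131456 ≈ 362.5686
area = ½ · 362.5686 ≈ 181.284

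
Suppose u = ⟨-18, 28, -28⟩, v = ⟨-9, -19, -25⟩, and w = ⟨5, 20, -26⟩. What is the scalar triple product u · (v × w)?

v × w:
i: (-19)·(-26) - (-25)·20 = 494 - (-500) = 994
j: (-25)·5 - (-9)·(-26) = -125 - 234 = -359
k: (-9)·20 - (-19)·5 = -180 - (-95) = -85
v × w = (994, -359, -85)
u · (v × w) = (-18)·994 + 28·(-359) + (-28)·(-85) = -17892 - 10052 + 2380 = -25564

-25564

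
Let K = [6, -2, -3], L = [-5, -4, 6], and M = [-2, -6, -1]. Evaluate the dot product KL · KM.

KL = L − K = (-11, -2, 9)
KM = M − K = (-8, -4, 2)
KL · KM = (-11)·(-8) + (-2)·(-4) + 9·2 = 88 + 8 + 18 = 114

114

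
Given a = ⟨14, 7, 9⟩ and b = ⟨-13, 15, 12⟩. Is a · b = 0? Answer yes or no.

a · b = 14·(-13) + 7·15 + 9·12 = -182 + 105 + 108 = 31
Nonzero, so the vectors are not orthogonal.

no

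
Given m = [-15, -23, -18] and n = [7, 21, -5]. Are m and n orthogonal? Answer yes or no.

m · n = (-15)·7 + (-23)·21 + (-18)·(-5) = -105 - 483 + 90 = -498
Nonzero, so the vectors are not orthogonal.

no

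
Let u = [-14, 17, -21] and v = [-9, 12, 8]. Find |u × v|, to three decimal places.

i: 17·8 - (-21)·12 = 136 - (-252) = 388
j: (-21)·(-9) - (-14)·8 = 189 - (-112) = 301
k: (-14)·12 - 17·(-9) = -168 - (-153) = -15
u × v = (388, 301, -15)
|u × v| = √(388² + 301² + (-15)²) = √241370 ≈ 491.2942

491.294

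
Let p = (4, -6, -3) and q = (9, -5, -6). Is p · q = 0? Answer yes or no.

no

p · q = 4·9 + (-6)·(-5) + (-3)·(-6) = 36 + 30 + 18 = 84
Nonzero, so the vectors are not orthogonal.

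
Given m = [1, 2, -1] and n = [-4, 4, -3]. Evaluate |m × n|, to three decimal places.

i: 2·(-3) - (-1)·4 = -6 - (-4) = -2
j: (-1)·(-4) - 1·(-3) = 4 - (-3) = 7
k: 1·4 - 2·(-4) = 4 - (-8) = 12
m × n = (-2, 7, 12)
|m × n| = √((-2)² + 7² + 12²) = √197 ≈ 14.0357

14.036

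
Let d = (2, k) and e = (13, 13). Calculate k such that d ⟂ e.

d · e = 2·13 + k·13 = 26 + 13k
Set equal to 0: 13k = -26, so k = -2.

-2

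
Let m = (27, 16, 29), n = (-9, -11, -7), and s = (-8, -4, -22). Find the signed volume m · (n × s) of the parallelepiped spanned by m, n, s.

n × s:
i: (-11)·(-22) - (-7)·(-4) = 242 - 28 = 214
j: (-7)·(-8) - (-9)·(-22) = 56 - 198 = -142
k: (-9)·(-4) - (-11)·(-8) = 36 - 88 = -52
n × s = (214, -142, -52)
m · (n × s) = 27·214 + 16·(-142) + 29·(-52) = 5778 - 2272 - 1508 = 1998

1998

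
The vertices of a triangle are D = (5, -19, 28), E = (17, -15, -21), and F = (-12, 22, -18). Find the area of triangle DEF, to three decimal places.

1179.242

DE = (12, 4, -49),  DF = (-17, 41, -46)
i: 4·(-46) - (-49)·41 = -184 - (-2009) = 1825
j: (-49)·(-17) - 12·(-46) = 833 - (-552) = 1385
k: 12·41 - 4·(-17) = 492 - (-68) = 560
DE × DF = (1825, 1385, 560)
|DE × DF| = √5562450 ≈ 2358.4847
area = ½ · 2358.4847 ≈ 1179.242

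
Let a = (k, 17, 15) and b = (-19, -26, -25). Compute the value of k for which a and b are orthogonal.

a · b = k·(-19) + 17·(-26) + 15·(-25) = -817 - 19k
Set equal to 0: -19k = 817, so k = -43.

-43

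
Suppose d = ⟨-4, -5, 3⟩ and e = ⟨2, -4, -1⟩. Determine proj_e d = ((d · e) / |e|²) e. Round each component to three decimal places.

(0.857, -1.714, -0.429)

d · e = (-4)·2 + (-5)·(-4) + 3·(-1) = -8 + 20 - 3 = 9
|e|² = 4 + 16 + 1 = 21
proj_e d = (9/21) · (2, -4, -1) ≈ (0.857, -1.714, -0.429)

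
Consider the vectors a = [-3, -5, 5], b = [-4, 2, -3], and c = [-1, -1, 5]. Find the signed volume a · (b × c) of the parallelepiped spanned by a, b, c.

-106

b × c:
i: 2·5 - (-3)·(-1) = 10 - 3 = 7
j: (-3)·(-1) - (-4)·5 = 3 - (-20) = 23
k: (-4)·(-1) - 2·(-1) = 4 - (-2) = 6
b × c = (7, 23, 6)
a · (b × c) = (-3)·7 + (-5)·23 + 5·6 = -21 - 115 + 30 = -106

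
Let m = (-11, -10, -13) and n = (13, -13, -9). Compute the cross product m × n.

(-79, -268, 273)

i: (-10)·(-9) - (-13)·(-13) = 90 - 169 = -79
j: (-13)·13 - (-11)·(-9) = -169 - 99 = -268
k: (-11)·(-13) - (-10)·13 = 143 - (-130) = 273
m × n = (-79, -268, 273)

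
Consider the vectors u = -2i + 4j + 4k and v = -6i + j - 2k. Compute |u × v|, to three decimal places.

i: 4·(-2) - 4·1 = -8 - 4 = -12
j: 4·(-6) - (-2)·(-2) = -24 - 4 = -28
k: (-2)·1 - 4·(-6) = -2 - (-24) = 22
u × v = (-12, -28, 22)
|u × v| = √((-12)² + (-28)² + 22²) = √1412 ≈ 37.5766

37.577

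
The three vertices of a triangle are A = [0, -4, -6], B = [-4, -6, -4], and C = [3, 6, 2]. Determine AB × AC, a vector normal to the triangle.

AB = (-4, -2, 2)
AC = (3, 10, 8)
i: (-2)·8 - 2·10 = -16 - 20 = -36
j: 2·3 - (-4)·8 = 6 - (-32) = 38
k: (-4)·10 - (-2)·3 = -40 - (-6) = -34
AB × AC = (-36, 38, -34)

(-36, 38, -34)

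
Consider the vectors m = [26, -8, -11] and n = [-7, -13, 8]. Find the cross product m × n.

i: (-8)·8 - (-11)·(-13) = -64 - 143 = -207
j: (-11)·(-7) - 26·8 = 77 - 208 = -131
k: 26·(-13) - (-8)·(-7) = -338 - 56 = -394
m × n = (-207, -131, -394)

(-207, -131, -394)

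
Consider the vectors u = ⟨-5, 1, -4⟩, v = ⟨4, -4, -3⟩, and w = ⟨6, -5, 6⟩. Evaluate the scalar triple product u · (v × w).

137

v × w:
i: (-4)·6 - (-3)·(-5) = -24 - 15 = -39
j: (-3)·6 - 4·6 = -18 - 24 = -42
k: 4·(-5) - (-4)·6 = -20 - (-24) = 4
v × w = (-39, -42, 4)
u · (v × w) = (-5)·(-39) + 1·(-42) + (-4)·4 = 195 - 42 - 16 = 137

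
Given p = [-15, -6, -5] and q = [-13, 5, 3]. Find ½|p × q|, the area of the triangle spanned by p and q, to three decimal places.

i: (-6)·3 - (-5)·5 = -18 - (-25) = 7
j: (-5)·(-13) - (-15)·3 = 65 - (-45) = 110
k: (-15)·5 - (-6)·(-13) = -75 - 78 = -153
p × q = (7, 110, -153)
|p × q| = √(7² + 110² + (-153)²) = √35558 ≈ 188.5683
area = ½ · 188.5683 ≈ 94.284

94.284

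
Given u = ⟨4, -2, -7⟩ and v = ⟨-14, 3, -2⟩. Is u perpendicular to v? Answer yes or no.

u · v = 4·(-14) + (-2)·3 + (-7)·(-2) = -56 - 6 + 14 = -48
Nonzero, so the vectors are not orthogonal.

no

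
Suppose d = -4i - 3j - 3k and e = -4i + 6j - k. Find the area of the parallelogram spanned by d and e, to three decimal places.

42.438

i: (-3)·(-1) - (-3)·6 = 3 - (-18) = 21
j: (-3)·(-4) - (-4)·(-1) = 12 - 4 = 8
k: (-4)·6 - (-3)·(-4) = -24 - 12 = -36
d × e = (21, 8, -36)
|d × e| = √(21² + 8² + (-36)²) = √1801 ≈ 42.4382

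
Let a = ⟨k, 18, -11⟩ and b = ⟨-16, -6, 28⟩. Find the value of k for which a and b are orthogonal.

a · b = k·(-16) + 18·(-6) + (-11)·28 = -416 - 16k
Set equal to 0: -16k = 416, so k = -26.

-26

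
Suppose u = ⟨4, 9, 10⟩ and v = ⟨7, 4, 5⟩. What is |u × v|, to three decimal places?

68.804

i: 9·5 - 10·4 = 45 - 40 = 5
j: 10·7 - 4·5 = 70 - 20 = 50
k: 4·4 - 9·7 = 16 - 63 = -47
u × v = (5, 50, -47)
|u × v| = √(5² + 50² + (-47)²) = √4734 ≈ 68.8041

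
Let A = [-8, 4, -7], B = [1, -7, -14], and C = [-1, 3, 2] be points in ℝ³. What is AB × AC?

(-106, -130, 68)

AB = (9, -11, -7)
AC = (7, -1, 9)
i: (-11)·9 - (-7)·(-1) = -99 - 7 = -106
j: (-7)·7 - 9·9 = -49 - 81 = -130
k: 9·(-1) - (-11)·7 = -9 - (-77) = 68
AB × AC = (-106, -130, 68)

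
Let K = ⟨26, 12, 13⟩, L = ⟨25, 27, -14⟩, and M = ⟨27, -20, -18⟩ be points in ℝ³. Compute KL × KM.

(-1329, -58, 17)

KL = (-1, 15, -27)
KM = (1, -32, -31)
i: 15·(-31) - (-27)·(-32) = -465 - 864 = -1329
j: (-27)·1 - (-1)·(-31) = -27 - 31 = -58
k: (-1)·(-32) - 15·1 = 32 - 15 = 17
KL × KM = (-1329, -58, 17)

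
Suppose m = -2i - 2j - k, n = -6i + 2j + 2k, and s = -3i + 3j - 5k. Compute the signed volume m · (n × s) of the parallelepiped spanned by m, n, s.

n × s:
i: 2·(-5) - 2·3 = -10 - 6 = -16
j: 2·(-3) - (-6)·(-5) = -6 - 30 = -36
k: (-6)·3 - 2·(-3) = -18 - (-6) = -12
n × s = (-16, -36, -12)
m · (n × s) = (-2)·(-16) + (-2)·(-36) + (-1)·(-12) = 32 + 72 + 12 = 116

116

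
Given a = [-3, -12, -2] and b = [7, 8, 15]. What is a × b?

i: (-12)·15 - (-2)·8 = -180 - (-16) = -164
j: (-2)·7 - (-3)·15 = -14 - (-45) = 31
k: (-3)·8 - (-12)·7 = -24 - (-84) = 60
a × b = (-164, 31, 60)

(-164, 31, 60)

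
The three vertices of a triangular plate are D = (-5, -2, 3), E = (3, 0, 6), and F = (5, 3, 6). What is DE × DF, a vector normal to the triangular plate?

(-9, 6, 20)

DE = (8, 2, 3)
DF = (10, 5, 3)
i: 2·3 - 3·5 = 6 - 15 = -9
j: 3·10 - 8·3 = 30 - 24 = 6
k: 8·5 - 2·10 = 40 - 20 = 20
DE × DF = (-9, 6, 20)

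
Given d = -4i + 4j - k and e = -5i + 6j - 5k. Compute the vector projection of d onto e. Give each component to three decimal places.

d · e = (-4)·(-5) + 4·6 + (-1)·(-5) = 20 + 24 + 5 = 49
|e|² = 25 + 36 + 25 = 86
proj_e d = (49/86) · (-5, 6, -5) ≈ (-2.849, 3.419, -2.849)

(-2.849, 3.419, -2.849)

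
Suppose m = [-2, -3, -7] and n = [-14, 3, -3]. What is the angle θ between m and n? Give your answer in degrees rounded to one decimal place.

69.7

m · n = (-2)·(-14) + (-3)·3 + (-7)·(-3) = 28 - 9 + 21 = 40
|m|² = 4 + 9 + 49 = 62,  |m| = √62 ≈ 7.874008
|n|² = 196 + 9 + 9 = 214,  |n| = √214 ≈ 14.628739
cos θ = 40 / (7.874008 · 14.628739) ≈ 0.34726
θ = arccos(0.34726) ≈ 69.7°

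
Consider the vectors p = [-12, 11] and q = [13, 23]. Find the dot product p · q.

97

p · q = (-12)·13 + 11·23 = -156 + 253 = 97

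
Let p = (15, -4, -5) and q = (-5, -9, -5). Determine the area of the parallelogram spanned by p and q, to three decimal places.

i: (-4)·(-5) - (-5)·(-9) = 20 - 45 = -25
j: (-5)·(-5) - 15·(-5) = 25 - (-75) = 100
k: 15·(-9) - (-4)·(-5) = -135 - 20 = -155
p × q = (-25, 100, -155)
|p × q| = √((-25)² + 100² + (-155)²) = √34650 ≈ 186.1451

186.145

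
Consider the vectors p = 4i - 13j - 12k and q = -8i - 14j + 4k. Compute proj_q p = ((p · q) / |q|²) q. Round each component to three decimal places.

(-2.957, -5.174, 1.478)

p · q = 4·(-8) + (-13)·(-14) + (-12)·4 = -32 + 182 - 48 = 102
|q|² = 64 + 196 + 16 = 276
proj_q p = (102/276) · (-8, -14, 4) ≈ (-2.957, -5.174, 1.478)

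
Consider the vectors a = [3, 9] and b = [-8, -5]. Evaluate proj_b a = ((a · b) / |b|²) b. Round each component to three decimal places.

a · b = 3·(-8) + 9·(-5) = -24 - 45 = -69
|b|² = 64 + 25 = 89
proj_b a = (-69/89) · (-8, -5) ≈ (6.202, 3.876)

(6.202, 3.876)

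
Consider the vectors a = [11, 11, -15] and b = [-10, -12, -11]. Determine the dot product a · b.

-77

a · b = 11·(-10) + 11·(-12) + (-15)·(-11) = -110 - 132 + 165 = -77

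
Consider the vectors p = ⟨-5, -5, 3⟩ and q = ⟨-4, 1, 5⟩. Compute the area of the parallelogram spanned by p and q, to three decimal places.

i: (-5)·5 - 3·1 = -25 - 3 = -28
j: 3·(-4) - (-5)·5 = -12 - (-25) = 13
k: (-5)·1 - (-5)·(-4) = -5 - 20 = -25
p × q = (-28, 13, -25)
|p × q| = √((-28)² + 13² + (-25)²) = √1578 ≈ 39.7240

39.724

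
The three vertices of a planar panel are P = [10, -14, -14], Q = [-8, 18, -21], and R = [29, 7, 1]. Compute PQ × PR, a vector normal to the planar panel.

(627, 137, -986)

PQ = (-18, 32, -7)
PR = (19, 21, 15)
i: 32·15 - (-7)·21 = 480 - (-147) = 627
j: (-7)·19 - (-18)·15 = -133 - (-270) = 137
k: (-18)·21 - 32·19 = -378 - 608 = -986
PQ × PR = (627, 137, -986)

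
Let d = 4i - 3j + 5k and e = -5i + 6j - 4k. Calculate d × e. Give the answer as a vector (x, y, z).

i: (-3)·(-4) - 5·6 = 12 - 30 = -18
j: 5·(-5) - 4·(-4) = -25 - (-16) = -9
k: 4·6 - (-3)·(-5) = 24 - 15 = 9
d × e = (-18, -9, 9)

(-18, -9, 9)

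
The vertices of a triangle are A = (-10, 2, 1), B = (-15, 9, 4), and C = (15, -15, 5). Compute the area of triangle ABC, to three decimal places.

76.430

AB = (-5, 7, 3),  AC = (25, -17, 4)
i: 7·4 - 3·(-17) = 28 - (-51) = 79
j: 3·25 - (-5)·4 = 75 - (-20) = 95
k: (-5)·(-17) - 7·25 = 85 - 175 = -90
AB × AC = (79, 95, -90)
|AB × AC| = √23366 ≈ 152.8594
area = ½ · 152.8594 ≈ 76.430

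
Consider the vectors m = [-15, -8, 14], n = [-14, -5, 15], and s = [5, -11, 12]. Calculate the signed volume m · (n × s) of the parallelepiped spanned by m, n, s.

n × s:
i: (-5)·12 - 15·(-11) = -60 - (-165) = 105
j: 15·5 - (-14)·12 = 75 - (-168) = 243
k: (-14)·(-11) - (-5)·5 = 154 - (-25) = 179
n × s = (105, 243, 179)
m · (n × s) = (-15)·105 + (-8)·243 + 14·179 = -1575 - 1944 + 2506 = -1013

-1013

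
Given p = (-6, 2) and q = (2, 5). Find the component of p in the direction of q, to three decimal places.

p · q = (-6)·2 + 2·5 = -12 + 10 = -2
|q| = √(4 + 25) = √29 ≈ 5.3852
comp_q p = -2 / √29 ≈ -0.371

-0.371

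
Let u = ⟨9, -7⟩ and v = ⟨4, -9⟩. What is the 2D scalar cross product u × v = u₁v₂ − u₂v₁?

-53

9·(-9) - (-7)·4 = -81 - (-28) = -53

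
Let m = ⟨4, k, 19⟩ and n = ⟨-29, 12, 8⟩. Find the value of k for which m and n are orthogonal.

-3

m · n = 4·(-29) + k·12 + 19·8 = 36 + 12k
Set equal to 0: 12k = -36, so k = -3.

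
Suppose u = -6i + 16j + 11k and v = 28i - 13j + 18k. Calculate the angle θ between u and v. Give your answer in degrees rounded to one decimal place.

104.2

u · v = (-6)·28 + 16·(-13) + 11·18 = -168 - 208 + 198 = -178
|u|² = 36 + 256 + 121 = 413,  |u| = √413 ≈ 20.322401
|v|² = 784 + 169 + 324 = 1277,  |v| = √1277 ≈ 35.735137
cos θ = -178 / (20.322401 · 35.735137) ≈ -0.24510
θ = arccos(-0.24510) ≈ 104.2°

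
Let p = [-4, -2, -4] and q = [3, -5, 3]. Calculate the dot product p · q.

p · q = (-4)·3 + (-2)·(-5) + (-4)·3 = -12 + 10 - 12 = -14

-14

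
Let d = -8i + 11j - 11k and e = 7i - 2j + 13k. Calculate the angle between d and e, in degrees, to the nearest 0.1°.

148.0

d · e = (-8)·7 + 11·(-2) + (-11)·13 = -56 - 22 - 143 = -221
|d|² = 64 + 121 + 121 = 306,  |d| = √306 ≈ 17.492856
|e|² = 49 + 4 + 169 = 222,  |e| = √222 ≈ 14.899664
cos θ = -221 / (17.492856 · 14.899664) ≈ -0.84792
θ = arccos(-0.84792) ≈ 148.0°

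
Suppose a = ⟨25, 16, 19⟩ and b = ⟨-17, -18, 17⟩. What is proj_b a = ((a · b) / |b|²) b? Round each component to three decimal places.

(7.350, 7.783, -7.350)

a · b = 25·(-17) + 16·(-18) + 19·17 = -425 - 288 + 323 = -390
|b|² = 289 + 324 + 289 = 902
proj_b a = (-390/902) · (-17, -18, 17) ≈ (7.350, 7.783, -7.350)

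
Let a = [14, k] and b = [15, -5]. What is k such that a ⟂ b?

42

a · b = 14·15 + k·(-5) = 210 - 5k
Set equal to 0: -5k = -210, so k = 42.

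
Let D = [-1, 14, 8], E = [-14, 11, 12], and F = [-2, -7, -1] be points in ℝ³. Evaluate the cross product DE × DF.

(111, -121, 270)

DE = (-13, -3, 4)
DF = (-1, -21, -9)
i: (-3)·(-9) - 4·(-21) = 27 - (-84) = 111
j: 4·(-1) - (-13)·(-9) = -4 - 117 = -121
k: (-13)·(-21) - (-3)·(-1) = 273 - 3 = 270
DE × DF = (111, -121, 270)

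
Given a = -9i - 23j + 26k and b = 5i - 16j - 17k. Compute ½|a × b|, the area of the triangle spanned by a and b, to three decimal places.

i: (-23)·(-17) - 26·(-16) = 391 - (-416) = 807
j: 26·5 - (-9)·(-17) = 130 - 153 = -23
k: (-9)·(-16) - (-23)·5 = 144 - (-115) = 259
a × b = (807, -23, 259)
|a × b| = √(807² + (-23)² + 259²) = √718859 ≈ 847.8555
area = ½ · 847.8555 ≈ 423.928

423.928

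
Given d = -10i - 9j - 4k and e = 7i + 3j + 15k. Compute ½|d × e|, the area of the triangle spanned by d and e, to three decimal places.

i: (-9)·15 - (-4)·3 = -135 - (-12) = -123
j: (-4)·7 - (-10)·15 = -28 - (-150) = 122
k: (-10)·3 - (-9)·7 = -30 - (-63) = 33
d × e = (-123, 122, 33)
|d × e| = √((-123)² + 122² + 33²) = √31102 ≈ 176.3576
area = ½ · 176.3576 ≈ 88.179

88.179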